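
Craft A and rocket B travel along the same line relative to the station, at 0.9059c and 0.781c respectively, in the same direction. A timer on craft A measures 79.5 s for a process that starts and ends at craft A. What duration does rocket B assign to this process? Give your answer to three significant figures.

87.9 s

The velocity of craft A relative to rocket B is (0.9059 − 0.781)c / (1 − 0.9059×0.781) = 0.42702c; relative speed 0.42702c.
γ for this relative speed: γ = 1/√(1 − 0.182346) = 1.1059.
The clock on craft A records proper time, so rocket B measures Δt = γΔτ = 1.1059 × 79.5 = 87.9 s.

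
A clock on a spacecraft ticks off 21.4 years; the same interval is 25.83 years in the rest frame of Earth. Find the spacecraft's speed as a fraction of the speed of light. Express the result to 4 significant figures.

0.5600c

γ = Δt/Δτ = 25.83/21.4 = 1.207.
β = √(1 − 1/γ²) = √(1 − 0.686413) = √0.313587 = 0.5600.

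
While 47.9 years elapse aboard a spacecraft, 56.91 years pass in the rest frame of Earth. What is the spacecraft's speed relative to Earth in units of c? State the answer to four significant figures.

0.5400c

γ = Δt/Δτ = 56.91/47.9 = 1.1881.
β = √(1 − 1/γ²) = √(1 − 0.708425) = √0.291575 = 0.5400.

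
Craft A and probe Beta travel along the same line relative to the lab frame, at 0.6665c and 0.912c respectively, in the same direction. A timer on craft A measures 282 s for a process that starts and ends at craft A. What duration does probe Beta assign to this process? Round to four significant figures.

Speed of craft A in probe Beta's frame: u = (v_A − v_B)/(1 − v_A v_B/c²) = (0.6665 − 0.912)/(1 − 0.6665×0.912) = −0.2455/0.392152 = −0.62603; |u| = 0.62603c.
At |u| = 0.62603c, γ = (1 − 0.391914)^(−1/2) = 1.2824.
The clock on craft A records proper time, so probe Beta measures Δt = γΔτ = 1.2824 × 282 = 361.6 s.

361.6 s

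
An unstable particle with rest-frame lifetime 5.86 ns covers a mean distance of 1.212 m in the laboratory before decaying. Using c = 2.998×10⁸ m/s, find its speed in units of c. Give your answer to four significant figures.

0.5679c

d = βγcτ ⇒ βγ = d/(cτ) = 1.212 m / (1.756828 m) = 0.68988.
β = (βγ)/√(1+(βγ)²) = 0.68988/√1.475934 = 0.5679.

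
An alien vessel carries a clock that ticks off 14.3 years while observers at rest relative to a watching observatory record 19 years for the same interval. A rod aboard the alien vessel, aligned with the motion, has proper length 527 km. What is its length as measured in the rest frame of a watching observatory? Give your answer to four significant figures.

γ = Δt/Δτ = 19/14.3 = 1.32867.
L = L₀/γ = 527/1.32867 = 396.6 km.

396.6 km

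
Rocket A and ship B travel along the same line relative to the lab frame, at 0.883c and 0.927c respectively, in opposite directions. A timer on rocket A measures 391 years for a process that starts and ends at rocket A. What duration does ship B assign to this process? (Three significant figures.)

The velocity of rocket A relative to ship B is (0.883 + 0.927)c / (1 + 0.883×0.927) = 0.9953c; relative speed 0.9953c.
At |u| = 0.9953c, γ = (1 − 0.990622)^(−1/2) = 10.326.
The clock on rocket A records proper time, so ship B measures Δt = γΔτ = 10.326 × 391 = 4040 years.

4040 years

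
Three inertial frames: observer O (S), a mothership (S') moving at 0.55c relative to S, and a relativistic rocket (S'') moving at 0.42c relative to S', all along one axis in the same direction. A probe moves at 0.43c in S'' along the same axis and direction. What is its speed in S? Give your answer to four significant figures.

First combine the probe and relativistic rocket (S''→S'): u₁ = (0.43 + 0.42)/(1 + 0.43×0.42) = 0.85/1.1806 = 0.71997.
Then combine with the mothership (S'→S): u = (0.71997 + 0.55)/(1 + 0.71997×0.55) = 1.26997/1.3959835 = 0.90973.

0.9097c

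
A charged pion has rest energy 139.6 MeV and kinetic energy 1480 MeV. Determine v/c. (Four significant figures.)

0.9963

γ = 1 + K/(mc²) = 1 + 1480/139.6 = 11.602.
β = √(1 − 1/γ²) = √(1 − 0.00742907) = √0.99257093 = 0.9963.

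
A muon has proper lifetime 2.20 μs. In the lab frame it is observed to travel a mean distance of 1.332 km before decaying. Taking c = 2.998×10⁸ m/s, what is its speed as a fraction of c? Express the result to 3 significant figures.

0.896c

Let x = d/(cτ) = 1332 m / (2.998×10⁸ m/s × 2.200×10^-6 s) = 2.0195. Since d = βγcτ, x = βγ = β/√(1−β²).
Solving: β² = x²/(1+x²) = 4.07838/5.07838 = 0.803087, so β = 0.896.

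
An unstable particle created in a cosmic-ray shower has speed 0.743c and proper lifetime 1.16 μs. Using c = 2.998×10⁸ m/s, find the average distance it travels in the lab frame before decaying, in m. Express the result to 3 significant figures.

386 m

β² = 0.552049, so γ = 1/√0.447951 = 1.4941.
Lab-frame lifetime: Δt = γτ = 1.4941 × 1.16 μs = 1.7332 μs.
Distance: d = vΔt = 0.743 × 2.998×10⁸ m/s × 1.7332×10^-6 s = 386 m.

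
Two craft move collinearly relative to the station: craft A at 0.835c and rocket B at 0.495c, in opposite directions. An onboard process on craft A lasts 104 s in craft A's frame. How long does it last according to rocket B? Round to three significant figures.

Speed of craft A in rocket B's frame: u = (v_A + v_B)/(1 + v_A v_B/c²) = (0.835 + 0.495)/(1 + 0.835×0.495) = 1.33/1.413325 = 0.94104; |u| = 0.94104c.
At |u| = 0.94104c, γ = (1 − 0.885556)^(−1/2) = 2.956.
The clock on craft A records proper time, so rocket B measures Δt = γΔτ = 2.956 × 104 = 307 s.

307 s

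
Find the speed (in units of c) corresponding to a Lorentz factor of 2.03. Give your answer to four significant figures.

β = √(1 − 1/γ²) = √(1 − 1/4.1209) = √0.757335 = 0.8702.

0.8702c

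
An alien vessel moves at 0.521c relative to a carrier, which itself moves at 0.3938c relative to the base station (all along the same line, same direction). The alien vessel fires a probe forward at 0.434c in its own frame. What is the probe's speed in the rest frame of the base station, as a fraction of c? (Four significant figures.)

First combine the probe and alien vessel (S''→S'): u₁ = (0.434 + 0.521)/(1 + 0.434×0.521) = 0.955/1.226114 = 0.77888.
Then combine with the carrier (S'→S): u = (0.77888 + 0.3938)/(1 + 0.77888×0.3938) = 1.17268/1.306722944 = 0.89742.

0.8974c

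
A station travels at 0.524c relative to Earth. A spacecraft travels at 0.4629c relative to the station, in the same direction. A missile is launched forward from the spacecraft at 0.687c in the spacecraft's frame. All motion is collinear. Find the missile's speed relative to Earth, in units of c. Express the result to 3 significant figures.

Apply u = (u'+v)/(1+u'v) twice. Missile in the station frame: (0.687+0.4629)/(1+0.687·0.4629) = 1.1499/1.3180123 = 0.87245c.
That velocity, transformed to the rest frame of Earth: (0.87245+0.524)/(1+0.87245·0.524) = 1.39645/1.4571638 = 0.95833c.

0.958c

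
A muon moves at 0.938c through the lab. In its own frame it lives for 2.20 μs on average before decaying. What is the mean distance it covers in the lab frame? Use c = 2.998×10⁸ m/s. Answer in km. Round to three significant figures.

1.78 km

Lorentz factor: γ = (1 − 0.879844)^(−1/2) = 2.8849.
Lab-frame lifetime: Δt = γτ = 2.8849 × 2.20 μs = 6.3468 μs.
Distance: d = vΔt = 0.938 × 2.998×10⁸ m/s × 6.3468×10^-6 s = 1780 m = 1.78 km.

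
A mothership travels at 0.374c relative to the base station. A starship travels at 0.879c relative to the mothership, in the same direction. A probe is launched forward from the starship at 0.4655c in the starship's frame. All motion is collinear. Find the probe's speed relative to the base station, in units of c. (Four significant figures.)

0.9788c

Apply u = (u'+v)/(1+u'v) twice. Probe in the mothership frame: (0.4655+0.879)/(1+0.4655·0.879) = 1.3445/1.4091745 = 0.9541c.
That velocity, transformed to the rest frame of the base station: (0.9541+0.374)/(1+0.9541·0.374) = 1.3281/1.3568334 = 0.97882c.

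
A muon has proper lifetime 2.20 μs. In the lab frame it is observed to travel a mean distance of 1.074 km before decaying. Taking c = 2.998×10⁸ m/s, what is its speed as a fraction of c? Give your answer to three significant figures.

d = βγcτ ⇒ βγ = d/(cτ) = 1074 m / (659.56 m) = 1.6284.
β = (βγ)/√(1+(βγ)²) = 1.6284/√3.65169 = 0.852.

0.852c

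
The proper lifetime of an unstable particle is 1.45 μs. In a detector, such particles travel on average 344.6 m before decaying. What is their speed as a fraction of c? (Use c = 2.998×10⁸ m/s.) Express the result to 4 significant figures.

Lab distance = (lab lifetime)·v = γτ·βc, so βγ = d/(cτ) = 344.6/(2.998×10⁸ × 1.450×10^-6) = 0.79271.
With βγ = 0.79271: γ² = 1 + (βγ)² = 1.628389, and β = (βγ)/γ = 0.79271/1.27608 = 0.6212.

0.6212c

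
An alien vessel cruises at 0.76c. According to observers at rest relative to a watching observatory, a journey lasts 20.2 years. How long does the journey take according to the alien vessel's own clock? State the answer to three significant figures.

13.1 years

γ = 1/√(1 − β²) = 1/√(1 − 0.5776) = 1/√0.4224 = 1/0.649923 = 1.5386.
The alien vessel's clock runs slow as seen from a watching observatory, so Δτ = Δt/γ = 20.2/1.5386 = 13.1 years.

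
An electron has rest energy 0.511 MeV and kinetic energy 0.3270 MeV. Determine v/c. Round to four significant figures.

0.7926

γ = 1 + K/(mc²) = 1 + 0.3270/0.511 = 1.6399.
β = √(1 − 1/γ²) = √(1 − 0.371848) = √0.628152 = 0.7926.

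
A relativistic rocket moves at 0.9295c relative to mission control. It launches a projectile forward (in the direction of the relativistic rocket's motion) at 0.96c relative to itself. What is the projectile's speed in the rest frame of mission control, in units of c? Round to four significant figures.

0.9985c

Relativistic velocity addition: u = (u' + v)/(1 + u'v/c²), with u' = 0.96c and v = 0.9295c.
Numerator: 0.96 + 0.9295 = 1.8895. Denominator: 1 + (0.96)(0.9295) = 1.89232.
u = 1.8895/1.89232 = 0.99851, so the speed is 0.9985c.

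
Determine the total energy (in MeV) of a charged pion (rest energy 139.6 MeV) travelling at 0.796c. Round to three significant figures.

With β = 0.796, γ = 1/√(1 − 0.796²) = 1/√0.366384 = 1.6521.
Total energy: E = γmc² = 1.6521 × 139.6 MeV = 231 MeV.

231 MeV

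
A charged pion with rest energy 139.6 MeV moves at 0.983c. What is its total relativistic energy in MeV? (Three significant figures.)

760 MeV

β² = 0.966289, so γ = 1/√0.033711 = 5.4465.
Total energy: E = γmc² = 5.4465 × 139.6 MeV = 760 MeV.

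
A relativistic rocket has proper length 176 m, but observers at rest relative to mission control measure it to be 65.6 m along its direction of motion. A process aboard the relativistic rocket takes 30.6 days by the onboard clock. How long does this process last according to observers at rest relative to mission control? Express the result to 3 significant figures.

82.1 days

Length contraction gives γ = L₀/L = 176/65.6 = 2.68293.
Δt = γΔτ = 2.68293 × 30.6 = 82.1 days.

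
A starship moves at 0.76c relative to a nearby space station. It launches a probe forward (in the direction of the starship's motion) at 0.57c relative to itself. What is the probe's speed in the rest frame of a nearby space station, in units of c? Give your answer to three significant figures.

In units of c, u = (u' + v)/(1 + u'v) with u' = 0.57 and v = 0.76.
Numerator: 0.57 + 0.76 = 1.33. Denominator: 1 + (0.57)(0.76) = 1.4332.
u = 1.33/1.4332 = 0.92799, so the speed is 0.928c.

0.928c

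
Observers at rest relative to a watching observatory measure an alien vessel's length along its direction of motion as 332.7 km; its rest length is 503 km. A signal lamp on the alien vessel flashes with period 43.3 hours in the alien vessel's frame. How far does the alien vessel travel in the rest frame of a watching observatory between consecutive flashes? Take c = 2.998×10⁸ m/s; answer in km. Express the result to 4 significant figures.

5.299×10^10 km

From L = L₀/γ: γ = 503/332.7 = 1.51187.
β = √(1 − 1/γ²) = 0.75. Lab-frame period = γτ = 1.51187×43.3 hours = 65.464 hours. Distance = βc × γτ = 0.75 × 2.998×10⁸ m/s × 235670.4 s = 5.2990×10^13 m = 5.299×10^10 km.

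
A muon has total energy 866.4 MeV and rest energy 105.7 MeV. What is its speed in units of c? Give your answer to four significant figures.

0.9925c

Total energy E = γmc² gives γ = 866.4/105.7 = 8.1968.
Hence β = √(1 − 1/γ²) = √(1 − 0.0148837) = √0.9851163 = 0.9925.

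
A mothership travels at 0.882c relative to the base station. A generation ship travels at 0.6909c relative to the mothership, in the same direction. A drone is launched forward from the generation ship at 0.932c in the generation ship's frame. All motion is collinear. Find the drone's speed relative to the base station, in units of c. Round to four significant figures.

Compose velocities in two stages. Stage 1 (into S'): u₁ = (0.932+0.6909)/(1+0.932×0.6909) = 0.98721.
Stage 2 (into S): u = (0.98721+0.882)/(1+0.98721×0.882) = 0.99919, so the speed is 0.9992c.

0.9992c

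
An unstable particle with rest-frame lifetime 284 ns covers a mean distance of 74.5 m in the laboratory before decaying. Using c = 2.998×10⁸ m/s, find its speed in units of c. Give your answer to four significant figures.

d = βγcτ ⇒ βγ = d/(cτ) = 74.50 m / (85.1432 m) = 0.875.
β = (βγ)/√(1+(βγ)²) = 0.875/√1.765625 = 0.6585.

0.6585c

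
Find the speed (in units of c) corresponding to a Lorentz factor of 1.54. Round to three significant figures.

0.760c

β = √(1 − 1/γ²) = √(1 − 1/2.3716) = √0.578344 = 0.760.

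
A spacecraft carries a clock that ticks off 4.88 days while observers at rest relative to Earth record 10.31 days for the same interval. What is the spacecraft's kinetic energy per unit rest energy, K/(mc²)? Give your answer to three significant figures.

1.11

From Δt = γΔτ: γ = 10.31/4.88 = 2.1127.
Since K = (γ−1)mc², K/(mc²) = 2.1127 − 1 = 1.11.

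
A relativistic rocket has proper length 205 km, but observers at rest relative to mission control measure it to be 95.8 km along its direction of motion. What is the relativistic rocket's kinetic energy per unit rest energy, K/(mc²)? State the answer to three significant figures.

1.14

Length contraction gives γ = L₀/L = 205/95.8 = 2.13987.
Since K = (γ−1)mc², K/(mc²) = 2.13987 − 1 = 1.14.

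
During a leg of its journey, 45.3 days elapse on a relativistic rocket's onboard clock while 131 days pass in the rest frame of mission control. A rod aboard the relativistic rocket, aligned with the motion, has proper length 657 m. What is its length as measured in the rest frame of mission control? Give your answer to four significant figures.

227.2 m

γ = Δt/Δτ = 131/45.3 = 2.89183.
L = L₀/γ = 657/2.89183 = 227.2 m.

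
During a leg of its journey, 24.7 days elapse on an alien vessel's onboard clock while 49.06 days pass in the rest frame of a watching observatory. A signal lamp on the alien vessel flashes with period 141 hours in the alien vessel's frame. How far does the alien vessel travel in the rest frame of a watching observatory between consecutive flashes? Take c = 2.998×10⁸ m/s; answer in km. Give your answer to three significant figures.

2.61×10^11 km

The time-dilation ratio gives γ = 49.06/24.7 = 1.98623.
β = √(1 − 1/γ²) = 0.86401. Lab-frame period = γτ = 1.98623×141 hours = 280.06 hours. Distance = βc × γτ = 0.86401 × 2.998×10⁸ m/s × 1008216 s = 2.6116×10^14 m = 2.61×10^11 km.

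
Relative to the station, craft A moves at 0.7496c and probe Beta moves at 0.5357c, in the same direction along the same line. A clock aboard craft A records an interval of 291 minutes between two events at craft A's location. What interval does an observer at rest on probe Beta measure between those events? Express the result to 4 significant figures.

Transform craft A's velocity into probe Beta's frame: (0.7496 − 0.5357)/(1 − 0.7496·0.5357) = 0.2139/0.59843928, so the relative speed is 0.35743c.
γ for this relative speed: γ = 1/√(1 − 0.127756) = 1.0707.
The clock on craft A records proper time, so probe Beta measures Δt = γΔτ = 1.0707 × 291 = 311.6 minutes.

311.6 minutes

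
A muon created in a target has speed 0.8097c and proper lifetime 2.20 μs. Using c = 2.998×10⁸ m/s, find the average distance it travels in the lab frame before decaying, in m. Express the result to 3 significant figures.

β² = 0.65561409, so γ = 1/√0.34438591 = 1.704.
Lab-frame lifetime: Δt = γτ = 1.704 × 2.20 μs = 3.7488 μs.
Distance: d = vΔt = 0.8097 × 2.998×10⁸ m/s × 3.7488×10^-6 s = 910 m.

910 m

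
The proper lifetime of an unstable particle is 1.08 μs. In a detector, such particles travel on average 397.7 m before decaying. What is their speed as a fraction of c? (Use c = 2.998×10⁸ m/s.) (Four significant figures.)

Lab distance = (lab lifetime)·v = γτ·βc, so βγ = d/(cτ) = 397.7/(2.998×10⁸ × 1.080×10^-6) = 1.2283.
With βγ = 1.2283: γ² = 1 + (βγ)² = 2.50872, and β = (βγ)/γ = 1.2283/1.58389 = 0.7755.

0.7755c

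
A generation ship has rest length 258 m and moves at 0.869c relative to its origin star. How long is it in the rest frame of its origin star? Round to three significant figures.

128 m

γ = 1/√(1 − β²) = 1/√(1 − 0.755161) = 1/√0.244839 = 1/0.494812 = 2.021.
Along the direction of motion the measured length is L₀/γ = 258/2.021 = 128 m.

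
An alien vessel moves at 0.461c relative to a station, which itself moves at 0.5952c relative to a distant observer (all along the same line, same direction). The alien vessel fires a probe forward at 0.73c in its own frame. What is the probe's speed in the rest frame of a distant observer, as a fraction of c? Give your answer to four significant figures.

Compose velocities in two stages. Stage 1 (into S'): u₁ = (0.73+0.461)/(1+0.73×0.461) = 0.89111.
Stage 2 (into S): u = (0.89111+0.5952)/(1+0.89111×0.5952) = 0.9712, so the speed is 0.9712c.

0.9712c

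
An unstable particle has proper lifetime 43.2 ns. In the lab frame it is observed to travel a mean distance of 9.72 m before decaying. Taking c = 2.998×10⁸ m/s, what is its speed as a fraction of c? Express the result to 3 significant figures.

0.600c

Let x = d/(cτ) = 9.720 m / (2.998×10⁸ m/s × 4.320×10^-8 s) = 0.7505. Since d = βγcτ, x = βγ = β/√(1−β²).
Solving: β² = x²/(1+x²) = 0.56325/1.56325 = 0.360307, so β = 0.600.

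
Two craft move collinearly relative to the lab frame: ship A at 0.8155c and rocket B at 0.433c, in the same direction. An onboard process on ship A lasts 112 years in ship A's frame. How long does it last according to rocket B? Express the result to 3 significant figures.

139 years

Speed of ship A in rocket B's frame: u = (v_A − v_B)/(1 − v_A v_B/c²) = (0.8155 − 0.433)/(1 − 0.8155×0.433) = 0.3825/0.6468885 = 0.59129; |u| = 0.59129c.
At |u| = 0.59129c, γ = (1 − 0.349624)^(−1/2) = 1.24.
The clock on ship A records proper time, so rocket B measures Δt = γΔτ = 1.24 × 112 = 139 years.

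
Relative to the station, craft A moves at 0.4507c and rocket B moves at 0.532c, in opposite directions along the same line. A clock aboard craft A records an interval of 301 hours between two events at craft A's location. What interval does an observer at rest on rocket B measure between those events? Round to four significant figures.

Speed of craft A in rocket B's frame: u = (v_A + v_B)/(1 + v_A v_B/c²) = (0.4507 + 0.532)/(1 + 0.4507×0.532) = 0.9827/1.2397724 = 0.79265; |u| = 0.79265c.
γ for this relative speed: γ = 1/√(1 − 0.628294) = 1.6402.
Craft A's interval is proper; time dilation gives Δt_B = γΔτ = 1.6402 × 301 hours = 493.7 hours.

493.7 hours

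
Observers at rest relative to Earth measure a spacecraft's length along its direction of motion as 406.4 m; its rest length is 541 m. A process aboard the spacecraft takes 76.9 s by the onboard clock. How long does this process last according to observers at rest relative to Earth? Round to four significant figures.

102.4 s

From L = L₀/γ: γ = 541/406.4 = 1.3312.
Δt = γΔτ = 1.3312 × 76.9 = 102.4 s.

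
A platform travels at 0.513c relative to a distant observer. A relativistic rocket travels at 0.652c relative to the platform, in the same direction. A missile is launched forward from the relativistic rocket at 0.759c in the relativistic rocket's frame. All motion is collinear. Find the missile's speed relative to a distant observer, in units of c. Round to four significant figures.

Apply u = (u'+v)/(1+u'v) twice. Missile in the platform frame: (0.759+0.652)/(1+0.759·0.652) = 1.411/1.494868 = 0.9439c.
That velocity, transformed to the rest frame of a distant observer: (0.9439+0.513)/(1+0.9439·0.513) = 1.4569/1.4842207 = 0.98159c.

0.9816c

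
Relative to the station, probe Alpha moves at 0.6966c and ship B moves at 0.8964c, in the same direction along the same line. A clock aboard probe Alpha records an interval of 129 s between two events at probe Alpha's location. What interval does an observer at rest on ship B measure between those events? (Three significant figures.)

152 s

Transform probe Alpha's velocity into ship B's frame: (0.6966 − 0.8964)/(1 − 0.6966·0.8964) = −0.1998/0.37556776, so the relative speed is 0.53199c.
At |u| = 0.53199c, γ = (1 − 0.283013)^(−1/2) = 1.181.
Probe Alpha's interval is proper; time dilation gives Δt_B = γΔτ = 1.181 × 129 s = 152 s.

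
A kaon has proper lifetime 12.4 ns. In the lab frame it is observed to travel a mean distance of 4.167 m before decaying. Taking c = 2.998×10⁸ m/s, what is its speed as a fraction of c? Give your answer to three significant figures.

Lab distance = (lab lifetime)·v = γτ·βc, so βγ = d/(cτ) = 4.167/(2.998×10⁸ × 1.240×10^-8) = 1.1209.
With βγ = 1.1209: γ² = 1 + (βγ)² = 2.25642, and β = (βγ)/γ = 1.1209/1.50214 = 0.746.

0.746c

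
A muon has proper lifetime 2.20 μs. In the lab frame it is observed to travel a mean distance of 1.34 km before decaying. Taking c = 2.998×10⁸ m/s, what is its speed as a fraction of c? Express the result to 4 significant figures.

Let x = d/(cτ) = 1340 m / (2.998×10⁸ m/s × 2.200×10^-6 s) = 2.0317. Since d = βγcτ, x = βγ = β/√(1−β²).
Solving: β² = x²/(1+x²) = 4.1278/5.1278 = 0.804985, so β = 0.8972.

0.8972c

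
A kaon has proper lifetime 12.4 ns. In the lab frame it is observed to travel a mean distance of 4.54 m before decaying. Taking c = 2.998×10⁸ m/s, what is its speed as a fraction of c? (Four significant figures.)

Lab distance = (lab lifetime)·v = γτ·βc, so βγ = d/(cτ) = 4.540/(2.998×10⁸ × 1.240×10^-8) = 1.2212.
With βγ = 1.2212: γ² = 1 + (βγ)² = 2.49133, and β = (βγ)/γ = 1.2212/1.57839 = 0.7737.

0.7737c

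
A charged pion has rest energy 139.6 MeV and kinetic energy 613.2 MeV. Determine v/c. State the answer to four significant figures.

0.9827

γ = 1 + K/(mc²) = 1 + 613.2/139.6 = 5.3926.
β = √(1 − 1/γ²) = √(1 − 0.0343877) = √0.9656123 = 0.9827.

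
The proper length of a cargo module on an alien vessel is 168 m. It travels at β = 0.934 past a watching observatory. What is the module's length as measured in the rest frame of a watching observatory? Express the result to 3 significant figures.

γ = 1/√(1 − β²) = 1/√(1 − 0.872356) = 1/√0.127644 = 1/0.357273 = 2.799.
Along the direction of motion the measured length is L₀/γ = 168/2.799 = 60.0 m.

60.0 m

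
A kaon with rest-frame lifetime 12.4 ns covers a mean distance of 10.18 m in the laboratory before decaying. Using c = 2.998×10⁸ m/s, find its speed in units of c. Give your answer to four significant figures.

0.9393c

Lab distance = (lab lifetime)·v = γτ·βc, so βγ = d/(cτ) = 10.18/(2.998×10⁸ × 1.240×10^-8) = 2.7384.
With βγ = 2.7384: γ² = 1 + (βγ)² = 8.49883, and β = (βγ)/γ = 2.7384/2.91528 = 0.9393.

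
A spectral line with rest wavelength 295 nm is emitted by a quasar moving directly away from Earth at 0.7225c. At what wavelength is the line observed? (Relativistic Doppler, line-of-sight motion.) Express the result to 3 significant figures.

735 nm

Relativistic Doppler for wavelength: λ_obs = λ_src · √((1+β)/(1−β)).
With β = 0.7225: factor = √(1.7225/0.2775) = 2.4914.
λ_obs = 295 × 2.4914 = 735 nm.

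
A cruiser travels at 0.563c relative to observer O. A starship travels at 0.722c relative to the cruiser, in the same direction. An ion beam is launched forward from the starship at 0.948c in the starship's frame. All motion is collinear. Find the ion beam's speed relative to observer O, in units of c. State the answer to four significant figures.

Compose velocities in two stages. Stage 1 (into S'): u₁ = (0.948+0.722)/(1+0.948×0.722) = 0.99142.
Stage 2 (into S): u = (0.99142+0.563)/(1+0.99142×0.563) = 0.99759, so the speed is 0.9976c.

0.9976c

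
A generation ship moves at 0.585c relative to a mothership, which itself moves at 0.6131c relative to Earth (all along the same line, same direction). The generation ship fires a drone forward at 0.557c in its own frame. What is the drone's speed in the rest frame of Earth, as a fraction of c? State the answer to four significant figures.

0.9649c

Apply u = (u'+v)/(1+u'v) twice. Drone in the mothership frame: (0.557+0.585)/(1+0.557·0.585) = 1.142/1.325845 = 0.86134c.
That velocity, transformed to the rest frame of Earth: (0.86134+0.6131)/(1+0.86134·0.6131) = 1.47444/1.528087554 = 0.96489c.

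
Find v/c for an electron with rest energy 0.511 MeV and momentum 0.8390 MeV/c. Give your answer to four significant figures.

βγ = pc/(mc²) = 0.8390/0.511 = 1.6419.
Since γ² = 1 + (βγ)² = 3.69584, γ = √3.69584 = 1.92246, and β = (βγ)/γ = 1.6419/1.92246 = 0.8541.

0.8541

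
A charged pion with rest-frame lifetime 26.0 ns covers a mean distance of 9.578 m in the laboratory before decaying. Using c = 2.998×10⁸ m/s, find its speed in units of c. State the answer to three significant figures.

d = βγcτ ⇒ βγ = d/(cτ) = 9.578 m / (7.7948 m) = 1.2288.
β = (βγ)/√(1+(βγ)²) = 1.2288/√2.50995 = 0.776.

0.776c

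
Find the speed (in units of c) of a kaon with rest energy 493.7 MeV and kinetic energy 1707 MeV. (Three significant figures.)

K = (γ−1)mc², so γ = 1 + 1707/493.7 = 4.4576.
Then v/c = √(1 − γ⁻²) = √(1 − 0.0503266) = √0.9496734 = 0.975.

0.975c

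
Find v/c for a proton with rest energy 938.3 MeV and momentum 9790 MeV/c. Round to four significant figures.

pc/(mc²) = 9790/938.3 = 10.434 = βγ = β/√(1−β²).
So β² = x²/(1 + x²) with x = 10.434: x² = 108.868, β² = 108.868/109.868 = 0.990898, β = 0.9954.

0.9954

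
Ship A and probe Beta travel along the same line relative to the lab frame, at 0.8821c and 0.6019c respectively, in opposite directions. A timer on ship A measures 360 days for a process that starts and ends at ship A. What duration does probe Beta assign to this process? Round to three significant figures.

Speed of ship A in probe Beta's frame: u = (v_A + v_B)/(1 + v_A v_B/c²) = (0.8821 + 0.6019)/(1 + 0.8821×0.6019) = 1.484/1.53093599 = 0.96934; |u| = 0.96934c.
At |u| = 0.96934c, γ = (1 − 0.93962)^(−1/2) = 4.0696.
Ship A's interval is proper; time dilation gives Δt_B = γΔτ = 4.0696 × 360 days = 1470 days.

1470 days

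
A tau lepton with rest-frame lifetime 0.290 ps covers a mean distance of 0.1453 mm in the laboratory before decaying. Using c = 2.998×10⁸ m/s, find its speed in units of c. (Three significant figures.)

d = βγcτ ⇒ βγ = d/(cτ) = 1.453×10^-4 m / (8.6942×10^-5 m) = 1.6712.
β = (βγ)/√(1+(βγ)²) = 1.6712/√3.79291 = 0.858.

0.858c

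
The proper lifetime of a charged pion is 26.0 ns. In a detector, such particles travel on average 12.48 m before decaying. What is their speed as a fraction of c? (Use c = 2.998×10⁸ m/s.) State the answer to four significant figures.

d = βγcτ ⇒ βγ = d/(cτ) = 12.48 m / (7.7948 m) = 1.6011.
β = (βγ)/√(1+(βγ)²) = 1.6011/√3.56352 = 0.8482.

0.8482c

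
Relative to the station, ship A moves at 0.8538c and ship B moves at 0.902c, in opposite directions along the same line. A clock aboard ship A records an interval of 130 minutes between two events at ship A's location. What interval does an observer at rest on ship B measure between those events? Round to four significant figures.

Transform ship A's velocity into ship B's frame: (0.8538 + 0.902)/(1 + 0.8538·0.902) = 1.7558/1.7701276, so the relative speed is 0.99191c.
γ for this relative speed: γ = 1/√(1 − 0.983885) = 7.8774.
Ship A's interval is proper; time dilation gives Δt_B = γΔτ = 7.8774 × 130 minutes = 1024 minutes.

1024 minutes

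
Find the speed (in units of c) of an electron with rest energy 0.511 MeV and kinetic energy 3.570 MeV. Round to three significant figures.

γ = 1 + K/(mc²) = 1 + 3.570/0.511 = 7.9863.
β = √(1 − 1/γ²) = √(1 − 0.0156787) = √0.9843213 = 0.992.

0.992c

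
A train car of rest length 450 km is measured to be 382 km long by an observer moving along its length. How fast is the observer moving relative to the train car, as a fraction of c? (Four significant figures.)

Length contraction gives γ = L₀/L = 450/382 = 1.178.
β = √(1 − 1/γ²) = √0.279375 = 0.5286.

0.5286c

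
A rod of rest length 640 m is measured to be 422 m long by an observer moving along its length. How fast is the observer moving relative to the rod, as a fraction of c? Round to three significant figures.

Length contraction gives γ = L₀/L = 640/422 = 1.5166.
β = √(1 − 1/γ²) = √0.565232 = 0.752.

0.752c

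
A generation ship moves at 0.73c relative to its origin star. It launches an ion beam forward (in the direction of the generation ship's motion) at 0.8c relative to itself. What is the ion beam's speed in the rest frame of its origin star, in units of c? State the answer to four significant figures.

Relativistic velocity addition: u = (u' + v)/(1 + u'v/c²), with u' = 0.8c and v = 0.73c.
Numerator: 0.8 + 0.73 = 1.53. Denominator: 1 + (0.8)(0.73) = 1.584.
u = 1.53/1.584 = 0.96591, so the speed is 0.9659c.

0.9659c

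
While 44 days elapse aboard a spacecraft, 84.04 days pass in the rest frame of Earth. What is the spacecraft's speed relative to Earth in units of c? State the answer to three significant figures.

0.852c

γ = Δt/Δτ = 84.04/44 = 1.91.
β = √(1 − 1/γ²) = √(1 − 0.274115) = √0.725885 = 0.852.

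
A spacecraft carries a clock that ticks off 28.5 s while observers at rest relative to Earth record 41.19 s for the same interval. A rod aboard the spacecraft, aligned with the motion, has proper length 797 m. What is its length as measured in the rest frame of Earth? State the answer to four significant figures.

551.5 m

γ = Δt/Δτ = 41.19/28.5 = 1.44526.
The rod contracts by the same γ: 797 m / 1.44526 = 551.5 m.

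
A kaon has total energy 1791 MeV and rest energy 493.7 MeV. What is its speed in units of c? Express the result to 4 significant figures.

0.9613c

γ = E/(mc²) = 1791/493.7 = 3.6277.
β = √(1 − 1/γ²) = √(1 − 0.0759866) = √0.9240134 = 0.9613.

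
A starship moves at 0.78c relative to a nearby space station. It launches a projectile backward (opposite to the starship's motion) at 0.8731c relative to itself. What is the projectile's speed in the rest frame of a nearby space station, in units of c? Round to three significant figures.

0.292c

In units of c, u = (u' + v)/(1 + u'v) with u' = −0.8731 and v = 0.78.
Numerator: −0.8731 + 0.78 = −0.0931. Denominator: 1 + (−0.8731)(0.78) = 0.318982.
u = −0.0931/0.318982 = −0.29187, so the speed is 0.292c.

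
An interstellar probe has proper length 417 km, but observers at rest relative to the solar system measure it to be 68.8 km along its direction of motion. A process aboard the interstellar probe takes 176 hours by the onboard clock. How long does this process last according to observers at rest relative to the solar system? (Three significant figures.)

From L = L₀/γ: γ = 417/68.8 = 6.06105.
Δt = γΔτ = 6.06105 × 176 = 1070 hours.

1070 hours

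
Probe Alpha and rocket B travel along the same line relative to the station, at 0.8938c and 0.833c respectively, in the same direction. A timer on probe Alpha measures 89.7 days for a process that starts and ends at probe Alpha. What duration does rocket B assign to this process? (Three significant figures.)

Transform probe Alpha's velocity into rocket B's frame: (0.8938 − 0.833)/(1 − 0.8938·0.833) = 0.0608/0.2554646, so the relative speed is 0.238c.
γ for this relative speed: γ = 1/√(1 − 0.056644) = 1.0296.
The clock on probe Alpha records proper time, so rocket B measures Δt = γΔτ = 1.0296 × 89.7 = 92.4 days.

92.4 days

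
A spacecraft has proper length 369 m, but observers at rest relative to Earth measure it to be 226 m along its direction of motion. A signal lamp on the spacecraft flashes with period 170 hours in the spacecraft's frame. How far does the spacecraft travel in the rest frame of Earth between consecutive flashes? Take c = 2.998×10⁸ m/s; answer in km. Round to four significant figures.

γ = L₀/L = 369/226 = 1.63274.
β = √(1 − 1/γ²) = 0.7905. Lab-frame period = γτ = 1.63274×170 hours = 277.57 hours. Distance = βc × γτ = 0.7905 × 2.998×10⁸ m/s × 999252 s = 2.3681×10^14 m = 2.368×10^11 km.

2.368×10^11 km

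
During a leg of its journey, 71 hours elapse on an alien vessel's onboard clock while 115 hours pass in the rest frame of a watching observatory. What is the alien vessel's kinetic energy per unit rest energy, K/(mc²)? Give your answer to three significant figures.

0.620

γ = Δt/Δτ = 115/71 = 1.61972.
Since K = (γ−1)mc², K/(mc²) = 1.61972 − 1 = 0.620.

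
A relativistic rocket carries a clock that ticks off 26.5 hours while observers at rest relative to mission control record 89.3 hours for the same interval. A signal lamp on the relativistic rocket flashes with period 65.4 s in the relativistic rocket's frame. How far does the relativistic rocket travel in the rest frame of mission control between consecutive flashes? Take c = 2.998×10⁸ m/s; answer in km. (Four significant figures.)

6.310×10^7 km

The time-dilation ratio gives γ = 89.3/26.5 = 3.36981.
β = √(1 − 1/γ²) = 0.95495. Lab-frame period = γτ = 3.36981×65.4 s = 220.39 s. Distance = βc × γτ = 0.95495 × 2.998×10⁸ m/s × 220.39 s = 6.3096×10^10 m = 6.310×10^7 km.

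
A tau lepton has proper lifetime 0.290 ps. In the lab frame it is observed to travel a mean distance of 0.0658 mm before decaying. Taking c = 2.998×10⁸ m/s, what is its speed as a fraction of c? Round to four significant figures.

0.6035c

Lab distance = (lab lifetime)·v = γτ·βc, so βγ = d/(cτ) = 6.580×10^-5/(2.998×10⁸ × 2.900×10^-13) = 0.75683.
With βγ = 0.75683: γ² = 1 + (βγ)² = 1.572792, and β = (βγ)/γ = 0.75683/1.25411 = 0.6035.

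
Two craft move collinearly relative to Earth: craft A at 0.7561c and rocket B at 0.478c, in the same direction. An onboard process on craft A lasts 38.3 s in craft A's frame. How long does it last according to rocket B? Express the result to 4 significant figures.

42.55 s

Speed of craft A in rocket B's frame: u = (v_A − v_B)/(1 − v_A v_B/c²) = (0.7561 − 0.478)/(1 − 0.7561×0.478) = 0.2781/0.6385842 = 0.43549; |u| = 0.43549c.
At |u| = 0.43549c, γ = (1 − 0.189652)^(−1/2) = 1.1109.
Craft A's interval is proper; time dilation gives Δt_B = γΔτ = 1.1109 × 38.3 s = 42.55 s.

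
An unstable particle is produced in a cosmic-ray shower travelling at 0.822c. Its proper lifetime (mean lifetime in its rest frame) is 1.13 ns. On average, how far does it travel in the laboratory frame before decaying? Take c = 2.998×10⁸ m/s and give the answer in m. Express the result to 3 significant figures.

β² = 0.675684, so γ = 1/√0.324316 = 1.756.
Lab-frame lifetime: Δt = γτ = 1.756 × 1.13 ns = 1.9843 ns.
Distance: d = vΔt = 0.822 × 2.998×10⁸ m/s × 1.9843×10^-9 s = 0.489 m.

0.489 m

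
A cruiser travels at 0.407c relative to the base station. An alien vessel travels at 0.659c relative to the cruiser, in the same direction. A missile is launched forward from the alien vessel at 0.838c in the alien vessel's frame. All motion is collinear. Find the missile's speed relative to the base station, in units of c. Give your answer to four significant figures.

Apply u = (u'+v)/(1+u'v) twice. Missile in the cruiser frame: (0.838+0.659)/(1+0.838·0.659) = 1.497/1.552242 = 0.96441c.
That velocity, transformed to the rest frame of the base station: (0.96441+0.407)/(1+0.96441·0.407) = 1.37141/1.39251487 = 0.98484c.

0.9848c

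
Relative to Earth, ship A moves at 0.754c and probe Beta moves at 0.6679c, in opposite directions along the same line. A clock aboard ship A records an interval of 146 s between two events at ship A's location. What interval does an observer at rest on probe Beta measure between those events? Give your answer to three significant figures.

449 s

The velocity of ship A relative to probe Beta is (0.754 + 0.6679)c / (1 + 0.754×0.6679) = 0.94567c; relative speed 0.94567c.
At |u| = 0.94567c, γ = (1 − 0.894292)^(−1/2) = 3.0757.
Ship A's interval is proper; time dilation gives Δt_B = γΔτ = 3.0757 × 146 s = 449 s.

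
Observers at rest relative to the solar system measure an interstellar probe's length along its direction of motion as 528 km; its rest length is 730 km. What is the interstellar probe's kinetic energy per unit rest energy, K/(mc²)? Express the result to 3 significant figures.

0.383

From L = L₀/γ: γ = 730/528 = 1.38258.
Since K = (γ−1)mc², K/(mc²) = 1.38258 − 1 = 0.383.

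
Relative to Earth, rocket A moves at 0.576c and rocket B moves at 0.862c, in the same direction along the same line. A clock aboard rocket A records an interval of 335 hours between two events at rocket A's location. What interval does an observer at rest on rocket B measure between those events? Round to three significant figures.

407 hours

Transform rocket A's velocity into rocket B's frame: (0.576 − 0.862)/(1 − 0.576·0.862) = −0.286/0.503488, so the relative speed is 0.56804c.
At |u| = 0.56804c, γ = (1 − 0.322669)^(−1/2) = 1.2151.
The clock on rocket A records proper time, so rocket B measures Δt = γΔτ = 1.2151 × 335 = 407 hours.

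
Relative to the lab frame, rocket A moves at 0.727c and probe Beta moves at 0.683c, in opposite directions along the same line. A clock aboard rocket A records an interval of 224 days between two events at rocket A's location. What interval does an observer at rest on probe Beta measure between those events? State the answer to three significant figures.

Transform rocket A's velocity into probe Beta's frame: (0.727 + 0.683)/(1 + 0.727·0.683) = 1.41/1.496541, so the relative speed is 0.94217c.
At |u| = 0.94217c, γ = (1 − 0.887684)^(−1/2) = 2.9839.
Rocket A's interval is proper; time dilation gives Δt_B = γΔτ = 2.9839 × 224 days = 668 days.

668 days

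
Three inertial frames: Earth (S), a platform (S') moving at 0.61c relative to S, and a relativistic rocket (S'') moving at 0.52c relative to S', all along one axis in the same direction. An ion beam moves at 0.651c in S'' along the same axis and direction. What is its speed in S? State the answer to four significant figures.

0.9682c

First combine the ion beam and relativistic rocket (S''→S'): u₁ = (0.651 + 0.52)/(1 + 0.651×0.52) = 1.171/1.33852 = 0.87485.
Then combine with the platform (S'→S): u = (0.87485 + 0.61)/(1 + 0.87485×0.61) = 1.48485/1.5336585 = 0.96818.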